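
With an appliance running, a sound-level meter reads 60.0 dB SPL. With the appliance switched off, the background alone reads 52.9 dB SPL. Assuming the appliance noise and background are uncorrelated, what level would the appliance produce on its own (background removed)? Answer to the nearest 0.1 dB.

59.1 dB SPL

Background correction is a power subtraction:
L_src = 10·log₁₀(10^(60.0/10) − 10^(52.9/10)) = 10·log₁₀(805000) = 59.1 dB SPL.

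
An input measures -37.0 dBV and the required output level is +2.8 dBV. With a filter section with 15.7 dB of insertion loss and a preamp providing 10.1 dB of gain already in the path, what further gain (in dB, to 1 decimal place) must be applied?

The required make-up gain is the shortfall in the dB sum.
G = +2.8 − (-37.0) + 15.7 − 10.1 = 45.4 dB.

45.4 dB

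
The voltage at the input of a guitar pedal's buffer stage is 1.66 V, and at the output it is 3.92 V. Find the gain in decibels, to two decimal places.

7.46 dB

Voltage ratio → dB uses the 20·log₁₀ form:
20·log₁₀(3.92/1.66) = 20·log₁₀(2.361) = 7.46 dB.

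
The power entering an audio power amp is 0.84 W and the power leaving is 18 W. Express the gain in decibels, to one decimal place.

Power is a power quantity, so gain = 10·log₁₀(P_out/P_in).
10·log₁₀(18/0.84) = 10·log₁₀(21.43) = 13.3 dB.

13.3 dB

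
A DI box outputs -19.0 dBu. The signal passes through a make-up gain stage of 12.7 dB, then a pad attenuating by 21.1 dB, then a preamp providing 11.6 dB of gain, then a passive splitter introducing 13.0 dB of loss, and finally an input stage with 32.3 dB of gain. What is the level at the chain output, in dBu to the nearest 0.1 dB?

+3.5 dBu

In dB, series stages simply add:
-19.0 + 12.7 − 21.1 + 11.6 − 13.0 + 32.3 = +3.5 dBu.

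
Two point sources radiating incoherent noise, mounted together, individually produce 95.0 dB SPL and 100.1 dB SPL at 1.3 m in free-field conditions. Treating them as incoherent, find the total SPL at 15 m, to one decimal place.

Combined at 1.3 m: 10·log₁₀(10^(95.0/10)+10^(100.1/10)) = 101.27 dB SPL.
Then apply −20·log₁₀(15/1.3) = -21.24 dB → 80.0 dB SPL.

80.0 dB SPL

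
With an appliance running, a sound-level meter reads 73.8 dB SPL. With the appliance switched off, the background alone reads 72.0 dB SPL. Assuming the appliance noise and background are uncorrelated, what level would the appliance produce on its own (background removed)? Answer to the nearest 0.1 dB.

69.1 dB SPL

Remove the background by subtracting linear intensities:
L_src = 10·log₁₀(10^(73.8/10) − 10^(72.0/10)) = 10·log₁₀(8139000) = 69.1 dB SPL.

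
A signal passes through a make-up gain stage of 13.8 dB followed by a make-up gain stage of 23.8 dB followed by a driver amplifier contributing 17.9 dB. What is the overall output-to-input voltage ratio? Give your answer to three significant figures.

596

Net gain = 13.8 + 23.8 + 17.9 = 55.5 dB.
Voltage ratio = 10^(55.5/20) = 596.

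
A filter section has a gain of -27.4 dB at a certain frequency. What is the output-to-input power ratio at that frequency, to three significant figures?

Power ratio = 10^(dB/10).
10^(-27.4/10) = 10^(-2.740) = 0.00182.

0.00182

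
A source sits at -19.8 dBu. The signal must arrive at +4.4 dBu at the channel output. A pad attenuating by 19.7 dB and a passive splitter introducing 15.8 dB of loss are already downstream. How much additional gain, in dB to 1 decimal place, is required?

The required make-up gain is the shortfall in the dB sum.
G = +4.4 − (-19.8) + 19.7 + 15.8 = 59.7 dB.

59.7 dB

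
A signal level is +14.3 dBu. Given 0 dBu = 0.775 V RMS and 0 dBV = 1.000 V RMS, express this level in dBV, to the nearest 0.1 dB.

+12.1 dBV

The offset between the scales is 20·log₁₀(0.775/1.000) = −2.214 dB.
So dBV = +14.3 − 2.214 = +12.1 dBV.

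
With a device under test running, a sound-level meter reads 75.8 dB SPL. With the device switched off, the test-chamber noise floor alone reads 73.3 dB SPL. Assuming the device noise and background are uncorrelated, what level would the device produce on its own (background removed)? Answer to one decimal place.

Remove the background by subtracting linear intensities:
L_src = 10·log₁₀(10^(75.8/10) − 10^(73.3/10)) = 10·log₁₀(16640000) = 72.2 dB SPL.

72.2 dB SPL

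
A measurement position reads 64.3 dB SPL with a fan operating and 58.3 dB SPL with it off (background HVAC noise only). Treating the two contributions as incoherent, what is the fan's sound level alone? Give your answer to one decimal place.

63.0 dB SPL

Background correction is a power subtraction:
L_src = 10·log₁₀(10^(64.3/10) − 10^(58.3/10)) = 10·log₁₀(2015000) = 63.0 dB SPL.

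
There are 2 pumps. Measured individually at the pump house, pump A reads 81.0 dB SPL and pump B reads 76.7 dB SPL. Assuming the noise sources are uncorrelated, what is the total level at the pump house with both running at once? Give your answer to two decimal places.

Uncorrelated sources add in intensity (power), not in dB.
L_total = 10·log₁₀(10^(81.0/10) + 10^(76.7/10)) = 10·log₁₀(172700000) = 82.37 dB SPL.

82.37 dB SPL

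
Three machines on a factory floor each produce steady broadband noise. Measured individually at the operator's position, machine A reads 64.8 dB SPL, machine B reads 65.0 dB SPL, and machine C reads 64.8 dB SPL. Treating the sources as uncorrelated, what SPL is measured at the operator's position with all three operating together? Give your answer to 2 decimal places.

69.64 dB SPL

Incoherent sources sum as intensities:
L_total = 10·log₁₀(10^(64.8/10) + 10^(65.0/10) + 10^(64.8/10)) = 10·log₁₀(9202000) = 69.64 dB SPL.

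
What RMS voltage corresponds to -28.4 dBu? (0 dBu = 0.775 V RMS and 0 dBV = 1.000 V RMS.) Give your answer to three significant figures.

0.0295 V

V = 0.775 V × 10^(-28.4/20).
= 0.775 × 0.03802 = 0.0295 V.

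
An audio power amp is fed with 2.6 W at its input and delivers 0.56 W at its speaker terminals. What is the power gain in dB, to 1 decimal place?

Power is a power quantity, so gain = 10·log₁₀(P_out/P_in).
10·log₁₀(0.56/2.6) = 10·log₁₀(0.2154) = -6.7 dB.

-6.7 dB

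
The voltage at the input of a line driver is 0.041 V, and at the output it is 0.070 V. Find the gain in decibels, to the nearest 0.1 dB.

4.6 dB

For a voltage ratio, dB = 20·log₁₀(V₂/V₁).
20·log₁₀(0.070/0.041) = 20·log₁₀(1.707) = 4.6 dB.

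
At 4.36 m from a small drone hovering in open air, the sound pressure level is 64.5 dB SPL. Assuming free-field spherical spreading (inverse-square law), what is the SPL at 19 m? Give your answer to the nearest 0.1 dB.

Inverse-square spreading gives ΔL = −20·log₁₀(d₂/d₁).
ΔL = −20·log₁₀(19/4.36) = -12.79 dB, so L₂ = 64.5 + (-12.79) = 51.7 dB SPL.

51.7 dB SPL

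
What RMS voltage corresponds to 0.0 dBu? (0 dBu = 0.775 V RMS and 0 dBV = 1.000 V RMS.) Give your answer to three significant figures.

V = 0.775 V × 10^(0.0/20).
= 0.775 × 1.000 = 0.775 V.

0.775 V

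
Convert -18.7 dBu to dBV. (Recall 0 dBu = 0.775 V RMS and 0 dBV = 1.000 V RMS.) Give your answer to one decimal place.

-20.9 dBV

The offset between the scales is 20·log₁₀(0.775/1.000) = −2.214 dB.
So dBV = -18.7 − 2.214 = -20.9 dBV.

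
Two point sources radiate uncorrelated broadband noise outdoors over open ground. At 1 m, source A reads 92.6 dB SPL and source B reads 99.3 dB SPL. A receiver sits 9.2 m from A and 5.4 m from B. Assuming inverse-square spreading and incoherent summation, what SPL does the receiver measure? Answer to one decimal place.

85.0 dB SPL

At the listener: L_A = 92.6 − 20·log₁₀(9.2) = 73.32 dB; L_B = 99.3 − 20·log₁₀(5.4) = 84.65 dB.
Combined: 10·log₁₀(10^(73.32/10)+10^(84.65/10)) = 85.0 dB SPL.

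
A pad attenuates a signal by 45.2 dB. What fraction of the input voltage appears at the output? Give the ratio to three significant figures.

Voltage ratio = 10^(dB/20).
10^(-45.2/20) = 10^(-2.260) = 0.00550.

0.00550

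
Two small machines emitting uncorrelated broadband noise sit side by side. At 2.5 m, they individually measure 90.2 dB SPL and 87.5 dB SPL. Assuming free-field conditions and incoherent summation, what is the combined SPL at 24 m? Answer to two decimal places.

72.42 dB SPL

Combined at 2.5 m: 10·log₁₀(10^(90.2/10)+10^(87.5/10)) = 92.067 dB SPL.
Then apply −20·log₁₀(24/2.5) = -19.645 dB → 72.42 dB SPL.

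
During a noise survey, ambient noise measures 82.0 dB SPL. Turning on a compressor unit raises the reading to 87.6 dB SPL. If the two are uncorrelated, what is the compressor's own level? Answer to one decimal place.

86.2 dB SPL

Subtract intensities: L_src = 10·log₁₀(10^(L_total/10) − 10^(L_bg/10)).
L_src = 10·log₁₀(10^(87.6/10) − 10^(82.0/10)) = 10·log₁₀(417000000) = 86.2 dB SPL.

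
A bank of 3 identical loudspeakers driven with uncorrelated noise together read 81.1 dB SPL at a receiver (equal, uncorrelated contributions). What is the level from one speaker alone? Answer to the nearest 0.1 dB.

3 equal incoherent sources add 10·log₁₀(3) = 4.77 dB over one source.
L_one = 81.1 − 4.77 = 76.3 dB SPL.

76.3 dB SPL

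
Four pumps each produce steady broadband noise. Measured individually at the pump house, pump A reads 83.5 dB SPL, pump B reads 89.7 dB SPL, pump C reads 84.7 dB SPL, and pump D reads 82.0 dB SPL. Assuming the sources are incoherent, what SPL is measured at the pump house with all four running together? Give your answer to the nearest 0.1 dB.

Add the sources as powers (linear), then convert back to dB:
L_total = 10·log₁₀(10^(83.5/10) + 10^(89.7/10) + 10^(84.7/10) + 10^(82.0/10)) = 10·log₁₀(1611000000) = 92.1 dB SPL.

92.1 dB SPL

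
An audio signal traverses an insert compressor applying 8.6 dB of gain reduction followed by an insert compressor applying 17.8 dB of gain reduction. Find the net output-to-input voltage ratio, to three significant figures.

0.0479

Net gain = (−8.6) + (−17.8) = -26.4 dB.
Voltage ratio = 10^(-26.4/20) = 0.0479.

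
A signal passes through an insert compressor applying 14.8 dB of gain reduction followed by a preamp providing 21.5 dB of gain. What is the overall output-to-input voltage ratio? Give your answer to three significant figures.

Net gain = (−14.8) + 21.5 = 6.7 dB.
Voltage ratio = 10^(6.7/20) = 2.16.

2.16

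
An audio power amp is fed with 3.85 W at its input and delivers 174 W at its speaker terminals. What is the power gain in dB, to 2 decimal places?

For a power ratio, dB = 10·log₁₀(P₂/P₁).
10·log₁₀(174/3.85) = 10·log₁₀(45.19) = 16.55 dB.

16.55 dB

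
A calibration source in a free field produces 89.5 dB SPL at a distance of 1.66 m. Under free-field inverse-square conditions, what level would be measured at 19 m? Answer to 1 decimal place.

68.3 dB SPL

Free-field point source: level drops by 20·log₁₀ of the distance ratio.
ΔL = −20·log₁₀(19/1.66) = -21.17 dB, so L₂ = 89.5 + (-21.17) = 68.3 dB SPL.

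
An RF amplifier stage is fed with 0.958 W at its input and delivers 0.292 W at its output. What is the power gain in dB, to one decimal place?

Power is a power quantity, so gain = 10·log₁₀(P_out/P_in).
10·log₁₀(0.292/0.958) = 10·log₁₀(0.3048) = -5.2 dB.

-5.2 dB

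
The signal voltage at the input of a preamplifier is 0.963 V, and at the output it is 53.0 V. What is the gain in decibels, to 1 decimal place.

34.8 dB

For a voltage ratio, dB = 20·log₁₀(V₂/V₁).
20·log₁₀(53.0/0.963) = 20·log₁₀(55.04) = 34.8 dB.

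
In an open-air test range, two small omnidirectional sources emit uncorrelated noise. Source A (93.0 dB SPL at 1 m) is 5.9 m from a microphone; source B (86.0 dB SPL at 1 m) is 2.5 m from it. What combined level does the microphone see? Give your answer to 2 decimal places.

80.83 dB SPL

At the listener: L_A = 93.0 − 20·log₁₀(5.9) = 77.583 dB; L_B = 86.0 − 20·log₁₀(2.5) = 78.041 dB.
Combined: 10·log₁₀(10^(77.583/10)+10^(78.041/10)) = 80.83 dB SPL.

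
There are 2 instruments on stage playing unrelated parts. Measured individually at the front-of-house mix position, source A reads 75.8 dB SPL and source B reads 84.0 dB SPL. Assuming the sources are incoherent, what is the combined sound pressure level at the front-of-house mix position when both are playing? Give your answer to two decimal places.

Uncorrelated sources add in intensity (power), not in dB.
L_total = 10·log₁₀(10^(75.8/10) + 10^(84.0/10)) = 10·log₁₀(289200000) = 84.61 dB SPL.

84.61 dB SPL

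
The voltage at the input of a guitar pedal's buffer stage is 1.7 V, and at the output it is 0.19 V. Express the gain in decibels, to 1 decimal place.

-19.0 dB

Voltage ratio → dB uses the 20·log₁₀ form:
20·log₁₀(0.19/1.7) = 20·log₁₀(0.1118) = -19.0 dB.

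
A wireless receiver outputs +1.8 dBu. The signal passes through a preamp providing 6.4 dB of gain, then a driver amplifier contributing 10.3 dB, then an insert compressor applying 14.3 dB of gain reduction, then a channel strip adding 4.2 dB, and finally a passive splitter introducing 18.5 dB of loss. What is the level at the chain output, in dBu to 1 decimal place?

-10.1 dBu

In dB, series stages simply add:
+1.8 + 6.4 + 10.3 − 14.3 + 4.2 − 18.5 = -10.1 dBu.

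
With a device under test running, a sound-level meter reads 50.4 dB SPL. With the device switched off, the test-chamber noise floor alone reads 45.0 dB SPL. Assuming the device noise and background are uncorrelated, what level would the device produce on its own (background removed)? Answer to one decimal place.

Background correction is a power subtraction:
L_src = 10·log₁₀(10^(50.4/10) − 10^(45.0/10)) = 10·log₁₀(78030) = 48.9 dB SPL.

48.9 dB SPL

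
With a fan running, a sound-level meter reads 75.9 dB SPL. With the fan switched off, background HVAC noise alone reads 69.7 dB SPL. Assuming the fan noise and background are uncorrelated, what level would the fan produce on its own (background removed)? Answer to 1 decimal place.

74.7 dB SPL

Remove the background by subtracting linear intensities:
L_src = 10·log₁₀(10^(75.9/10) − 10^(69.7/10)) = 10·log₁₀(29570000) = 74.7 dB SPL.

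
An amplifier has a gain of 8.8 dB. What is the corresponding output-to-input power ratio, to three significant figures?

Power ratio = 10^(dB/10).
10^(8.8/10) = 10^(0.8800) = 7.59.

7.59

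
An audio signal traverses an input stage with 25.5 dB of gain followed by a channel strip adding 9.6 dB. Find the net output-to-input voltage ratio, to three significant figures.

56.9

Net gain = 25.5 + 9.6 = 35.1 dB.
Voltage ratio = 10^(35.1/20) = 56.9.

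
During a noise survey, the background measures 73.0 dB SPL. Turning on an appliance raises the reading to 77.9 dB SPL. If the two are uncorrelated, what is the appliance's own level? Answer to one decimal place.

76.2 dB SPL

Subtract intensities: L_src = 10·log₁₀(10^(L_total/10) − 10^(L_bg/10)).
L_src = 10·log₁₀(10^(77.9/10) − 10^(73.0/10)) = 10·log₁₀(41710000) = 76.2 dB SPL.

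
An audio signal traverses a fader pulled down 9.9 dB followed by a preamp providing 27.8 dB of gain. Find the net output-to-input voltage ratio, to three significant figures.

7.85

Net gain = (−9.9) + 27.8 = 17.9 dB.
Voltage ratio = 10^(17.9/20) = 7.85.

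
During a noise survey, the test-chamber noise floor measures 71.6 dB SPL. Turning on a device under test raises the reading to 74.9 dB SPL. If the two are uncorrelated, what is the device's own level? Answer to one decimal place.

Subtract intensities: L_src = 10·log₁₀(10^(L_total/10) − 10^(L_bg/10)).
L_src = 10·log₁₀(10^(74.9/10) − 10^(71.6/10)) = 10·log₁₀(16450000) = 72.2 dB SPL.

72.2 dB SPL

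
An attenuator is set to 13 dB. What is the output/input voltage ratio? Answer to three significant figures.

0.224

Voltage ratio = 10^(dB/20).
10^(-13/20) = 10^(-0.6500) = 0.224.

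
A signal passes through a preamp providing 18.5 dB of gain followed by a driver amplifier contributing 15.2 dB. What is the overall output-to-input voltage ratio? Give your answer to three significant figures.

Net gain = 18.5 + 15.2 = 33.7 dB.
Voltage ratio = 10^(33.7/20) = 48.4.

48.4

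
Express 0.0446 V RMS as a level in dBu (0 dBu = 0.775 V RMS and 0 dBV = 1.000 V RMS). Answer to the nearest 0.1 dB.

dBu = 20·log₁₀(V / 0.775 V).
20·log₁₀(0.0446/0.775) = -24.8 dBu.

-24.8 dBu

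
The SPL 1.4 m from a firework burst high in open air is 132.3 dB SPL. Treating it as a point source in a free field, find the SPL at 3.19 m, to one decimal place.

125.1 dB SPL

Free-field point source: level drops by 20·log₁₀ of the distance ratio.
ΔL = −20·log₁₀(3.19/1.4) = -7.15 dB, so L₂ = 132.3 + (-7.15) = 125.1 dB SPL.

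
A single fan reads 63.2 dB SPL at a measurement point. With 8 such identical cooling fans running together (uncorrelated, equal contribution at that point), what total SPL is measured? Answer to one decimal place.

72.2 dB SPL

8 equal incoherent sources raise the level by 10·log₁₀(8) = 9.03 dB.
L_total = 63.2 + 9.03 = 72.2 dB SPL.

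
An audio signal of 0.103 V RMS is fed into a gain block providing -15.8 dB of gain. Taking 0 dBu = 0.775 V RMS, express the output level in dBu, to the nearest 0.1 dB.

-33.3 dBu

Input level: 20·log₁₀(0.103/0.775) = -17.53 dBu.
Output: -17.53 − 15.8 = -33.3 dBu.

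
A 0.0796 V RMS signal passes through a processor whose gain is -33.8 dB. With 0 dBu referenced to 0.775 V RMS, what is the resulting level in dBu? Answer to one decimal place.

Input level: 20·log₁₀(0.0796/0.775) = -19.77 dBu.
Output: -19.77 − 33.8 = -53.6 dBu.

-53.6 dBu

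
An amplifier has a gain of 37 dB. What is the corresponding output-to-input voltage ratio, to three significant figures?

70.8

Voltage ratio = 10^(dB/20).
10^(37/20) = 10^(1.850) = 70.8.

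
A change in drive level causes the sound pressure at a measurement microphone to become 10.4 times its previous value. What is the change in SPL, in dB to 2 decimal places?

SPL change from a pressure ratio uses the 20·log₁₀ form:
20·log₁₀(10.4) = 20.34 dB.

20.34 dB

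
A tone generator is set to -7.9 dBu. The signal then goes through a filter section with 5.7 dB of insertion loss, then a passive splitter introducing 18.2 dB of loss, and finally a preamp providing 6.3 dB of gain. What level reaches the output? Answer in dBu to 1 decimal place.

In dB, series stages simply add:
-7.9 − 5.7 − 18.2 + 6.3 = -25.5 dBu.

-25.5 dBu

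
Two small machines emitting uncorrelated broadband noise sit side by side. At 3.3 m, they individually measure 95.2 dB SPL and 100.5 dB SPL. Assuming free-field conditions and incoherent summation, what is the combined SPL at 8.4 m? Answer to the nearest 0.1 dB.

Combined at 3.3 m: 10·log₁₀(10^(95.2/10)+10^(100.5/10)) = 101.62 dB SPL.
Then apply −20·log₁₀(8.4/3.3) = -8.12 dB → 93.5 dB SPL.

93.5 dB SPL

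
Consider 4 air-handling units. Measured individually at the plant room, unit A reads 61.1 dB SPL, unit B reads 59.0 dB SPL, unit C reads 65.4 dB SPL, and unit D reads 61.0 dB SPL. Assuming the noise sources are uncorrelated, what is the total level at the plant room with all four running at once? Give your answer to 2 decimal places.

Add the sources as powers (linear), then convert back to dB:
L_total = 10·log₁₀(10^(61.1/10) + 10^(59.0/10) + 10^(65.4/10) + 10^(61.0/10)) = 10·log₁₀(6809000) = 68.33 dB SPL.

68.33 dB SPL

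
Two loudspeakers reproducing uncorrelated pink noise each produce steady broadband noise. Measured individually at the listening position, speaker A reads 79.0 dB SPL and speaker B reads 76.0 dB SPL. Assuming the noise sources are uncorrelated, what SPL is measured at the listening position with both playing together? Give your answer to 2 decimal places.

80.76 dB SPL

Uncorrelated sources add in intensity (power), not in dB.
L_total = 10·log₁₀(10^(79.0/10) + 10^(76.0/10)) = 10·log₁₀(119200000) = 80.76 dB SPL.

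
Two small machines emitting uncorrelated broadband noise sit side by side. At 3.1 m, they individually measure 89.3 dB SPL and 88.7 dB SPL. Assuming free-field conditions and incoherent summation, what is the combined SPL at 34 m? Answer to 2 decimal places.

71.22 dB SPL

Combined at 3.1 m: 10·log₁₀(10^(89.3/10)+10^(88.7/10)) = 92.021 dB SPL.
Then apply −20·log₁₀(34/3.1) = -20.802 dB → 71.22 dB SPL.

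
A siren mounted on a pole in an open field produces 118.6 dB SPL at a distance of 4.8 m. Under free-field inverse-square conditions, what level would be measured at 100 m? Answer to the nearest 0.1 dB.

For a point source in a free field, ΔL = −20·log₁₀(d₂/d₁).
ΔL = −20·log₁₀(100/4.8) = -26.38 dB, so L₂ = 118.6 + (-26.38) = 92.2 dB SPL.

92.2 dB SPL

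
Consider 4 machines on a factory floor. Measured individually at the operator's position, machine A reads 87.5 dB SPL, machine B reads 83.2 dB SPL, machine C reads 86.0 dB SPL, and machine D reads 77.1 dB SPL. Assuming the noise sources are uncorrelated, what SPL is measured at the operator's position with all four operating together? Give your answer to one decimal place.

90.9 dB SPL

Add the sources as powers (linear), then convert back to dB:
L_total = 10·log₁₀(10^(87.5/10) + 10^(83.2/10) + 10^(86.0/10) + 10^(77.1/10)) = 10·log₁₀(1221000000) = 90.9 dB SPL.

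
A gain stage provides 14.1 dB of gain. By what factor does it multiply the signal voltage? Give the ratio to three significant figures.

5.07

Voltage ratio = 10^(dB/20).
10^(14.1/20) = 10^(0.7050) = 5.07.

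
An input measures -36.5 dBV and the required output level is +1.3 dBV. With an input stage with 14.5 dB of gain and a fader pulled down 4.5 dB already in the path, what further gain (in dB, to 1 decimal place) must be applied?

27.8 dB

The required make-up gain is the shortfall in the dB sum.
G = +1.3 − (-36.5) − 14.5 + 4.5 = 27.8 dB.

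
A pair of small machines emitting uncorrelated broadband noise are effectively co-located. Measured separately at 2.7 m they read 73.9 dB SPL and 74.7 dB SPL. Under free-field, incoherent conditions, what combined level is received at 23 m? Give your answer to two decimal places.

Combined at 2.7 m: 10·log₁₀(10^(73.9/10)+10^(74.7/10)) = 77.329 dB SPL.
Then apply −20·log₁₀(23/2.7) = -18.607 dB → 58.72 dB SPL.

58.72 dB SPL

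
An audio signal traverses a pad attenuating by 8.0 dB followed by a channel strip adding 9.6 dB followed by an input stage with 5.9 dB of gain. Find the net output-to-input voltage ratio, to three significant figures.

2.37

Net gain = (−8.0) + 9.6 + 5.9 = 7.5 dB.
Voltage ratio = 10^(7.5/20) = 2.37.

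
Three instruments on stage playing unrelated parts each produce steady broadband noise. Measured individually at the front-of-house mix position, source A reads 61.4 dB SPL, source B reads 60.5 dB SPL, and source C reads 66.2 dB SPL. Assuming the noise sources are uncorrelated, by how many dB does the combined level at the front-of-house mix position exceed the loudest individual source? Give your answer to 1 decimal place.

Add the sources as powers (linear), then convert back to dB:
L_total = 10·log₁₀(10^(61.4/10) + 10^(60.5/10) + 10^(66.2/10)) = 68.24 dB SPL.
Excess over the loudest (66.2 dB): 68.24 − 66.2 = 2.0 dB.

2.0 dB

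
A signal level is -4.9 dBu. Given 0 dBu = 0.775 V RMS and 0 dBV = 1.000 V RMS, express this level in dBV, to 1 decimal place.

-7.1 dBV

The offset between the scales is 20·log₁₀(0.775/1.000) = −2.214 dB.
So dBV = -4.9 − 2.214 = -7.1 dBV.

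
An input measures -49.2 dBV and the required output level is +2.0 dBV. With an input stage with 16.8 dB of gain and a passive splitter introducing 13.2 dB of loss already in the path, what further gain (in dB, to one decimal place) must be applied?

47.6 dB

The required make-up gain is the shortfall in the dB sum.
G = +2.0 − (-49.2) − 16.8 + 13.2 = 47.6 dB.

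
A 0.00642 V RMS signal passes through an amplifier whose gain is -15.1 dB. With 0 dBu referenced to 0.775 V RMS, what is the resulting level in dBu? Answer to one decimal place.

Input level: 20·log₁₀(0.00642/0.775) = -41.64 dBu.
Output: -41.64 − 15.1 = -56.7 dBu.

-56.7 dBu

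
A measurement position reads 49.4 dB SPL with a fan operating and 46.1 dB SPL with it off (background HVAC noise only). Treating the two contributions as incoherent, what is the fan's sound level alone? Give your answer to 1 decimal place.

46.7 dB SPL

Remove the background by subtracting linear intensities:
L_src = 10·log₁₀(10^(49.4/10) − 10^(46.1/10)) = 10·log₁₀(46360) = 46.7 dB SPL.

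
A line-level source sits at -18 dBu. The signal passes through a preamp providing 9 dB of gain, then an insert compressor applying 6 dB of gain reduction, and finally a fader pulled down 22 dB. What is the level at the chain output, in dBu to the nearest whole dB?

Cascaded gains and losses add directly in dB.
-18 + 9 − 6 − 22 = -37 dBu.

-37 dBu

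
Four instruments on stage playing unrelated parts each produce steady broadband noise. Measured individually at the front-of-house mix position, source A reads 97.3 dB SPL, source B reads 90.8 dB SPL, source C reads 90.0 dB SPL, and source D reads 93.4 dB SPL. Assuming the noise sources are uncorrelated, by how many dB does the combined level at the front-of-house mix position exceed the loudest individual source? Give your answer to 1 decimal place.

2.6 dB

Incoherent sources sum as intensities:
L_total = 10·log₁₀(10^(97.3/10) + 10^(90.8/10) + 10^(90.0/10) + 10^(93.4/10)) = 99.89 dB SPL.
Excess over the loudest (97.3 dB): 99.89 − 97.3 = 2.6 dB.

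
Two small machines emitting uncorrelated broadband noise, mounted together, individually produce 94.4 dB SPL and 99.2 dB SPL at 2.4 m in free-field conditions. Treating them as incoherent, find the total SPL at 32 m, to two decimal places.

Combined at 2.4 m: 10·log₁₀(10^(94.4/10)+10^(99.2/10)) = 100.442 dB SPL.
Then apply −20·log₁₀(32/2.4) = -22.499 dB → 77.94 dB SPL.

77.94 dB SPL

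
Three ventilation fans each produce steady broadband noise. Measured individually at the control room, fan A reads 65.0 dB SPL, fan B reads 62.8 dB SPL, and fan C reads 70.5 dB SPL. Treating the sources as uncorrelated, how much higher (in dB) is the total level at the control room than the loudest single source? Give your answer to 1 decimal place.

1.6 dB

Add the sources as powers (linear), then convert back to dB:
L_total = 10·log₁₀(10^(65.0/10) + 10^(62.8/10) + 10^(70.5/10)) = 72.12 dB SPL.
Excess over the loudest (70.5 dB): 72.12 − 70.5 = 1.6 dB.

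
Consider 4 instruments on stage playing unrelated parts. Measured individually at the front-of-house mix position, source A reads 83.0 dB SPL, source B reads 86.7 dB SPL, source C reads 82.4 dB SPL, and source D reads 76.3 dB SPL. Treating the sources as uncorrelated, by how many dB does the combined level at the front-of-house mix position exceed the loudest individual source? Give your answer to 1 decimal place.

2.8 dB

Incoherent sources sum as intensities:
L_total = 10·log₁₀(10^(83.0/10) + 10^(86.7/10) + 10^(82.4/10) + 10^(76.3/10)) = 89.46 dB SPL.
Excess over the loudest (86.7 dB): 89.46 − 86.7 = 2.8 dB.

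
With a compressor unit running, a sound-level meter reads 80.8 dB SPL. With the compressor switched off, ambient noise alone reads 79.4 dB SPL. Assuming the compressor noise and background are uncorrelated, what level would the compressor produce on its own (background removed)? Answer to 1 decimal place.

75.2 dB SPL

Background correction is a power subtraction:
L_src = 10·log₁₀(10^(80.8/10) − 10^(79.4/10)) = 10·log₁₀(33130000) = 75.2 dB SPL.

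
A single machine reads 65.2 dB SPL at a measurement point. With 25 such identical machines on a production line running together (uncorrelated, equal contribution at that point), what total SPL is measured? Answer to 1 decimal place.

25 equal incoherent sources raise the level by 10·log₁₀(25) = 13.98 dB.
L_total = 65.2 + 13.98 = 79.2 dB SPL.

79.2 dB SPL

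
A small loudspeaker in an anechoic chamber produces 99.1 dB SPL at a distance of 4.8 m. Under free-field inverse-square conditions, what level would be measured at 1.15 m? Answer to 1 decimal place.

111.5 dB SPL

Inverse-square spreading gives ΔL = −20·log₁₀(d₂/d₁).
ΔL = −20·log₁₀(1.15/4.8) = 12.41 dB, so L₂ = 99.1 + (12.41) = 111.5 dB SPL.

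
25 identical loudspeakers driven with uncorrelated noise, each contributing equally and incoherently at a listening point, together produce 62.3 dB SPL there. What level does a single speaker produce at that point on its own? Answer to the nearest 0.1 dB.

48.3 dB SPL

25 equal incoherent sources add 10·log₁₀(25) = 13.98 dB over one source.
L_one = 62.3 − 13.98 = 48.3 dB SPL.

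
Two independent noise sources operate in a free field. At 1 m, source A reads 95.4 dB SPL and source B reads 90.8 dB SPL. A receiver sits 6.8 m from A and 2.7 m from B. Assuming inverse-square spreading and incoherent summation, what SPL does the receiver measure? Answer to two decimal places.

83.80 dB SPL

At the listener: L_A = 95.4 − 20·log₁₀(6.8) = 78.750 dB; L_B = 90.8 − 20·log₁₀(2.7) = 82.173 dB.
Combined: 10·log₁₀(10^(78.750/10)+10^(82.173/10)) = 83.80 dB SPL.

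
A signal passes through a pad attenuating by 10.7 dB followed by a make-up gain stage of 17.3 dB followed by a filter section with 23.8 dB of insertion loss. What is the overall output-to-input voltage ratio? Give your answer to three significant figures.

0.138

Net gain = (−10.7) + 17.3 + (−23.8) = -17.2 dB.
Voltage ratio = 10^(-17.2/20) = 0.138.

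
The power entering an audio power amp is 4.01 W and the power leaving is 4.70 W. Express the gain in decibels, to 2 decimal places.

Power ratio → dB uses the 10·log₁₀ form:
10·log₁₀(4.70/4.01) = 10·log₁₀(1.172) = 0.69 dB.

0.69 dB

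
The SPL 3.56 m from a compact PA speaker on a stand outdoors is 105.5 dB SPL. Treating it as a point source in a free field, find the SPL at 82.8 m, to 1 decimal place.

78.2 dB SPL

Inverse-square spreading gives ΔL = −20·log₁₀(d₂/d₁).
ΔL = −20·log₁₀(82.8/3.56) = -27.33 dB, so L₂ = 105.5 + (-27.33) = 78.2 dB SPL.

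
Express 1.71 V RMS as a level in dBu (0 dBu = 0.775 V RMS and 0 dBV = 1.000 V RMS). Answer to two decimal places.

+6.87 dBu

dBu = 20·log₁₀(V / 0.775 V).
20·log₁₀(1.71/0.775) = +6.87 dBu.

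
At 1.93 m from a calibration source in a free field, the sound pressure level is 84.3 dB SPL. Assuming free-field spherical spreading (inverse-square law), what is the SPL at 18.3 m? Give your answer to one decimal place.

64.8 dB SPL

Free-field point source: level drops by 20·log₁₀ of the distance ratio.
ΔL = −20·log₁₀(18.3/1.93) = -19.54 dB, so L₂ = 84.3 + (-19.54) = 64.8 dB SPL.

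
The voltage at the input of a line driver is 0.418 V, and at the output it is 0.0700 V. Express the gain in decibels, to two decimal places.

For a voltage ratio, dB = 20·log₁₀(V₂/V₁).
20·log₁₀(0.0700/0.418) = 20·log₁₀(0.1675) = -15.52 dB.

-15.52 dB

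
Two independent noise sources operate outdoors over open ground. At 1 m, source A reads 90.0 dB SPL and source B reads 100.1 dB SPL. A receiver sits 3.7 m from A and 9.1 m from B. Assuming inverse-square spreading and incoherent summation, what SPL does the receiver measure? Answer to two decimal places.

At the listener: L_A = 90.0 − 20·log₁₀(3.7) = 78.636 dB; L_B = 100.1 − 20·log₁₀(9.1) = 80.919 dB.
Combined: 10·log₁₀(10^(78.636/10)+10^(80.919/10)) = 82.94 dB SPL.

82.94 dB SPL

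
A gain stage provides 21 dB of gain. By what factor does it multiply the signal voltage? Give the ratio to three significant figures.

Voltage ratio = 10^(dB/20).
10^(21/20) = 10^(1.050) = 11.2.

11.2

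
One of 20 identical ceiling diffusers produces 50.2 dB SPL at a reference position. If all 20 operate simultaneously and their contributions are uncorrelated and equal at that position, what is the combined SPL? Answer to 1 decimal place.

63.2 dB SPL

20 equal incoherent sources raise the level by 10·log₁₀(20) = 13.01 dB.
L_total = 50.2 + 13.01 = 63.2 dB SPL.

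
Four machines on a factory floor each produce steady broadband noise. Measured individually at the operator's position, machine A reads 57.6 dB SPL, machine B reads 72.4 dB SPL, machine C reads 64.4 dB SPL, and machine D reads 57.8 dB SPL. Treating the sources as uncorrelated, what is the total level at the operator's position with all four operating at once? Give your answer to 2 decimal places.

73.29 dB SPL

Add the sources as powers (linear), then convert back to dB:
L_total = 10·log₁₀(10^(57.6/10) + 10^(72.4/10) + 10^(64.4/10) + 10^(57.8/10)) = 10·log₁₀(21310000) = 73.29 dB SPL.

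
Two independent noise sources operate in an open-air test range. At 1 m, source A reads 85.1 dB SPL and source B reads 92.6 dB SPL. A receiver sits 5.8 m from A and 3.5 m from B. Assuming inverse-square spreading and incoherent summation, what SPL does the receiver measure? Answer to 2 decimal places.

At the listener: L_A = 85.1 − 20·log₁₀(5.8) = 69.831 dB; L_B = 92.6 − 20·log₁₀(3.5) = 81.719 dB.
Combined: 10·log₁₀(10^(69.831/10)+10^(81.719/10)) = 81.99 dB SPL.

81.99 dB SPL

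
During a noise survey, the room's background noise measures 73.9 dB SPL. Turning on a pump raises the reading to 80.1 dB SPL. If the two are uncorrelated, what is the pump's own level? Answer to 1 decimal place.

78.9 dB SPL

Subtract intensities: L_src = 10·log₁₀(10^(L_total/10) − 10^(L_bg/10)).
L_src = 10·log₁₀(10^(80.1/10) − 10^(73.9/10)) = 10·log₁₀(77780000) = 78.9 dB SPL.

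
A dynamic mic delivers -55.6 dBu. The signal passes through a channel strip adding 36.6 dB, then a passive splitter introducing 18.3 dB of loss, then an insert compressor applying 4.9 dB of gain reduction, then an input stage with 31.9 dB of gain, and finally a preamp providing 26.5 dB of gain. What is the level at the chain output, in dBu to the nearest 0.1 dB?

Gain stages sum in dB:
-55.6 + 36.6 − 18.3 − 4.9 + 31.9 + 26.5 = +16.2 dBu.

+16.2 dBu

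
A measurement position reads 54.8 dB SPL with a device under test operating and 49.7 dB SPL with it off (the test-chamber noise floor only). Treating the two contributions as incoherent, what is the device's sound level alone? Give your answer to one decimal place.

53.2 dB SPL

Background correction is a power subtraction:
L_src = 10·log₁₀(10^(54.8/10) − 10^(49.7/10)) = 10·log₁₀(208700) = 53.2 dB SPL.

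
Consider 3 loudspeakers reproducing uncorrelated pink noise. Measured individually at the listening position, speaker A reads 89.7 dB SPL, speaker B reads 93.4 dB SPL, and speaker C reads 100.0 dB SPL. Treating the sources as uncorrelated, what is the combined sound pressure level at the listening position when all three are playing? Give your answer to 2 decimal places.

Uncorrelated sources add in intensity (power), not in dB.
L_total = 10·log₁₀(10^(89.7/10) + 10^(93.4/10) + 10^(100.0/10)) = 10·log₁₀(13121000000) = 101.18 dB SPL.

101.18 dB SPL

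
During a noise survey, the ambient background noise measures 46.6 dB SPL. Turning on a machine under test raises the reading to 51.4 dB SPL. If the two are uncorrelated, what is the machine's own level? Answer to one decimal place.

Remove the background by subtracting linear intensities:
L_src = 10·log₁₀(10^(51.4/10) − 10^(46.6/10)) = 10·log₁₀(92330) = 49.7 dB SPL.

49.7 dB SPL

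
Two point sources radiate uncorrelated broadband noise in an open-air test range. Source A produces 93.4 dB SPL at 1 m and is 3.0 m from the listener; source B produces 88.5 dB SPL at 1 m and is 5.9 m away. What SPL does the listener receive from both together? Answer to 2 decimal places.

At the listener: L_A = 93.4 − 20·log₁₀(3.0) = 83.858 dB; L_B = 88.5 − 20·log₁₀(5.9) = 73.083 dB.
Combined: 10·log₁₀(10^(83.858/10)+10^(73.083/10)) = 84.21 dB SPL.

84.21 dB SPL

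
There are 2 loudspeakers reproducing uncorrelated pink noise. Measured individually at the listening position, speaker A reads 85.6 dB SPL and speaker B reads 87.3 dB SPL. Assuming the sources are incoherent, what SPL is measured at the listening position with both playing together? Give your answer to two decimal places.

89.54 dB SPL

Incoherent sources sum as intensities:
L_total = 10·log₁₀(10^(85.6/10) + 10^(87.3/10)) = 10·log₁₀(900100000) = 89.54 dB SPL.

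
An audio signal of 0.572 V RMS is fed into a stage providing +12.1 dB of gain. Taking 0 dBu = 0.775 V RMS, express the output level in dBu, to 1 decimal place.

Input level: 20·log₁₀(0.572/0.775) = -2.64 dBu.
Output: -2.64 + 12.1 = +9.5 dBu.

+9.5 dBu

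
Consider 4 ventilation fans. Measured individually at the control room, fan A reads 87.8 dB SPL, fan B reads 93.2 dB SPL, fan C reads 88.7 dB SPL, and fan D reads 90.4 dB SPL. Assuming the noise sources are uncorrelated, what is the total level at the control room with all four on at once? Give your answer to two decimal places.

96.56 dB SPL

Add the sources as powers (linear), then convert back to dB:
L_total = 10·log₁₀(10^(87.8/10) + 10^(93.2/10) + 10^(88.7/10) + 10^(90.4/10)) = 10·log₁₀(4530000000) = 96.56 dB SPL.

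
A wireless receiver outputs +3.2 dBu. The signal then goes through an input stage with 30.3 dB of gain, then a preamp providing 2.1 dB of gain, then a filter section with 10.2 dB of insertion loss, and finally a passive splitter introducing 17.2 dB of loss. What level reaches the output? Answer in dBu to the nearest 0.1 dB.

Gain stages sum in dB:
+3.2 + 30.3 + 2.1 − 10.2 − 17.2 = +8.2 dBu.

+8.2 dBu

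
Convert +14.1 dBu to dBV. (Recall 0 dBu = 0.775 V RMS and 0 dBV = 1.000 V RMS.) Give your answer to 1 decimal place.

The offset between the scales is 20·log₁₀(0.775/1.000) = −2.214 dB.
So dBV = +14.1 − 2.214 = +11.9 dBV.

+11.9 dBV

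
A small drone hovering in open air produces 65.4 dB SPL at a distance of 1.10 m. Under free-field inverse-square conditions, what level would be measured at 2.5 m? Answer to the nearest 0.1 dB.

Inverse-square spreading gives ΔL = −20·log₁₀(d₂/d₁).
ΔL = −20·log₁₀(2.5/1.10) = -7.13 dB, so L₂ = 65.4 + (-7.13) = 58.3 dB SPL.

58.3 dB SPL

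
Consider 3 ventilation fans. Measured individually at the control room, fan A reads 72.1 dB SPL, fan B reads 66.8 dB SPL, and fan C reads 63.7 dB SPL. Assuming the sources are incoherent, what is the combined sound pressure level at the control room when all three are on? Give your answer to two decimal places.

Add the sources as powers (linear), then convert back to dB:
L_total = 10·log₁₀(10^(72.1/10) + 10^(66.8/10) + 10^(63.7/10)) = 10·log₁₀(23350000) = 73.68 dB SPL.

73.68 dB SPL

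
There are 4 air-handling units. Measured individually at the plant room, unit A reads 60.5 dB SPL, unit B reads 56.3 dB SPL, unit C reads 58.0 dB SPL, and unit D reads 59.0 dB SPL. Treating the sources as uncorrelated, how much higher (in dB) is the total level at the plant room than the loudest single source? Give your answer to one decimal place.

Uncorrelated sources add in intensity (power), not in dB.
L_total = 10·log₁₀(10^(60.5/10) + 10^(56.3/10) + 10^(58.0/10) + 10^(59.0/10)) = 64.73 dB SPL.
Excess over the loudest (60.5 dB): 64.73 − 60.5 = 4.2 dB.

4.2 dB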